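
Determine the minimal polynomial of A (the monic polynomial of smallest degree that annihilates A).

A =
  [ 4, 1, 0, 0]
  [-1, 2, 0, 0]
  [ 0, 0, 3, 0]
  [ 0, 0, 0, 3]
x^2 - 6*x + 9

The characteristic polynomial is χ_A(x) = (x - 3)^4, so the eigenvalues are known. The minimal polynomial is
  m_A(x) = Π_λ (x − λ)^{k_λ}
where k_λ is the size of the *largest* Jordan block for λ (equivalently, the smallest k with (A − λI)^k v = 0 for every generalised eigenvector v of λ).

  λ = 3: largest Jordan block has size 2, contributing (x − 3)^2

So m_A(x) = (x - 3)^2 = x^2 - 6*x + 9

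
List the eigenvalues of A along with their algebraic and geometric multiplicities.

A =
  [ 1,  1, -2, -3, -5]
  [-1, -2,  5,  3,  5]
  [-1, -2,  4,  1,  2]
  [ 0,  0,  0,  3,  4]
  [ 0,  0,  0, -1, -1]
λ = 1: alg = 5, geom = 2

Step 1 — factor the characteristic polynomial to read off the algebraic multiplicities:
  χ_A(x) = (x - 1)^5

Step 2 — compute geometric multiplicities via the rank-nullity identity g(λ) = n − rank(A − λI):
  rank(A − (1)·I) = 3, so dim ker(A − (1)·I) = n − 3 = 2

Summary:
  λ = 1: algebraic multiplicity = 5, geometric multiplicity = 2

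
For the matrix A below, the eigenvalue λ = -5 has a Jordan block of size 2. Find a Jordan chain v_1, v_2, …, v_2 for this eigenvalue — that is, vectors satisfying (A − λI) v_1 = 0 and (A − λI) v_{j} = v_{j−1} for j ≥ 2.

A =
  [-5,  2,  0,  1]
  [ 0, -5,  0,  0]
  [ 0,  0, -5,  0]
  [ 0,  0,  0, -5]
A Jordan chain for λ = -5 of length 2:
v_1 = (2, 0, 0, 0)ᵀ
v_2 = (0, 1, 0, 0)ᵀ

Let N = A − (-5)·I. We want v_2 with N^2 v_2 = 0 but N^1 v_2 ≠ 0; then v_{j-1} := N · v_j for j = 2, …, 2.

Pick v_2 = (0, 1, 0, 0)ᵀ.
Then v_1 = N · v_2 = (2, 0, 0, 0)ᵀ.

Sanity check: (A − (-5)·I) v_1 = (0, 0, 0, 0)ᵀ = 0. ✓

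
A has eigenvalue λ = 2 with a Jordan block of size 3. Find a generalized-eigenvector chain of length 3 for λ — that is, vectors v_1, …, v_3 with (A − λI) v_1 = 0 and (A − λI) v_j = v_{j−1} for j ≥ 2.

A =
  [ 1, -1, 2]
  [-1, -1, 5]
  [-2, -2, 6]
A Jordan chain for λ = 2 of length 3:
v_1 = (-2, -6, -4)ᵀ
v_2 = (-1, -1, -2)ᵀ
v_3 = (1, 0, 0)ᵀ

Let N = A − (2)·I. We want v_3 with N^3 v_3 = 0 but N^2 v_3 ≠ 0; then v_{j-1} := N · v_j for j = 3, …, 2.

Pick v_3 = (1, 0, 0)ᵀ.
Then v_2 = N · v_3 = (-1, -1, -2)ᵀ.
Then v_1 = N · v_2 = (-2, -6, -4)ᵀ.

Sanity check: (A − (2)·I) v_1 = (0, 0, 0)ᵀ = 0. ✓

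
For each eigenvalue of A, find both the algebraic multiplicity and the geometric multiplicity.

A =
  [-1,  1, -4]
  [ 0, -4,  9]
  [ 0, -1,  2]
λ = -1: alg = 3, geom = 1

Step 1 — factor the characteristic polynomial to read off the algebraic multiplicities:
  χ_A(x) = (x + 1)^3

Step 2 — compute geometric multiplicities via the rank-nullity identity g(λ) = n − rank(A − λI):
  rank(A − (-1)·I) = 2, so dim ker(A − (-1)·I) = n − 2 = 1

Summary:
  λ = -1: algebraic multiplicity = 3, geometric multiplicity = 1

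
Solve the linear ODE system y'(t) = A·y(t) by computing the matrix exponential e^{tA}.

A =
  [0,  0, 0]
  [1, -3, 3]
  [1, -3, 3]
e^{tA} =
  [1, 0, 0]
  [t, 1 - 3*t, 3*t]
  [t, -3*t, 3*t + 1]

Strategy: write A = P · J · P⁻¹ where J is a Jordan canonical form, so e^{tA} = P · e^{tJ} · P⁻¹, and e^{tJ} can be computed block-by-block.

A has Jordan form
J =
  [0, 1, 0]
  [0, 0, 0]
  [0, 0, 0]
(up to reordering of blocks).

Per-block formulas:
  For a 2×2 Jordan block J_2(0): exp(t · J_2(0)) = e^(0t)·(I + t·N), where N is the 2×2 nilpotent shift.
  For a 1×1 block at λ = 0: exp(t · [0]) = [e^(0t)].

After assembling e^{tJ} and conjugating by P, we get:

e^{tA} =
  [1, 0, 0]
  [t, 1 - 3*t, 3*t]
  [t, -3*t, 3*t + 1]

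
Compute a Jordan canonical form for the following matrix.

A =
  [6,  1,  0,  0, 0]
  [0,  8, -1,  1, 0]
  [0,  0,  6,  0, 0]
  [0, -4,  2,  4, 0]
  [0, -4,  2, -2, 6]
J_3(6) ⊕ J_1(6) ⊕ J_1(6)

The characteristic polynomial is
  det(x·I − A) = x^5 - 30*x^4 + 360*x^3 - 2160*x^2 + 6480*x - 7776 = (x - 6)^5

Eigenvalues and multiplicities (the geometric multiplicity of λ is n − rank(A − λI), which equals the number of Jordan blocks for λ):
  λ = 6: algebraic multiplicity = 5, geometric multiplicity = 3

Determining the block sizes for each eigenvalue:
  λ = 6: with am = 5 and gm = 3, the partition is not yet determined (e.g. several partitions of 5 into 3 parts exist). Let N = A − (6)·I. Computing rank(N^1) = 2, rank(N^2) = 1, rank(N^3) = 0; the number of blocks of size ≥ j is rank(N^{j−1}) − rank(N^j), giving [3, 1, 1]. So we have 1 block(s) of size 3, 2 block(s) of size 1 → block sizes [3, 1, 1]

Assembling the blocks gives a Jordan form
J =
  [6, 1, 0, 0, 0]
  [0, 6, 1, 0, 0]
  [0, 0, 6, 0, 0]
  [0, 0, 0, 6, 0]
  [0, 0, 0, 0, 6]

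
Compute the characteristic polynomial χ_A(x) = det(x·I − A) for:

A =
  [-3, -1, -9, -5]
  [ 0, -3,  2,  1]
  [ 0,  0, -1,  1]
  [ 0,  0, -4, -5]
x^4 + 12*x^3 + 54*x^2 + 108*x + 81

Expanding det(x·I − A) (e.g. by cofactor expansion or by noting that A is similar to its Jordan form J, which has the same characteristic polynomial as A) gives
  χ_A(x) = x^4 + 12*x^3 + 54*x^2 + 108*x + 81
which factors as (x + 3)^4. The eigenvalues (with algebraic multiplicities) are λ = -3 with multiplicity 4.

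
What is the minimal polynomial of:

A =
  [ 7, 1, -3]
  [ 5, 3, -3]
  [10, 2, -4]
x^2 - 4*x + 4

The characteristic polynomial is χ_A(x) = (x - 2)^3, so the eigenvalues are known. The minimal polynomial is
  m_A(x) = Π_λ (x − λ)^{k_λ}
where k_λ is the size of the *largest* Jordan block for λ (equivalently, the smallest k with (A − λI)^k v = 0 for every generalised eigenvector v of λ).

  λ = 2: largest Jordan block has size 2, contributing (x − 2)^2

So m_A(x) = (x - 2)^2 = x^2 - 4*x + 4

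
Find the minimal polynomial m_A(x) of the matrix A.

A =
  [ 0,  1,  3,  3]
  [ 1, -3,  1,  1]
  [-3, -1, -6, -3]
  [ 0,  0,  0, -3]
x^3 + 9*x^2 + 27*x + 27

The characteristic polynomial is χ_A(x) = (x + 3)^4, so the eigenvalues are known. The minimal polynomial is
  m_A(x) = Π_λ (x − λ)^{k_λ}
where k_λ is the size of the *largest* Jordan block for λ (equivalently, the smallest k with (A − λI)^k v = 0 for every generalised eigenvector v of λ).

  λ = -3: largest Jordan block has size 3, contributing (x + 3)^3

So m_A(x) = (x + 3)^3 = x^3 + 9*x^2 + 27*x + 27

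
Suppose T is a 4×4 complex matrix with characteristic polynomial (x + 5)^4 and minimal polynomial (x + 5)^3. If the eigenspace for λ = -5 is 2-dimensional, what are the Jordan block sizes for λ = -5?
Block sizes for λ = -5: [3, 1]

Step 1 — from the characteristic polynomial, algebraic multiplicity of λ = -5 is 4. From dim ker(T − (-5)·I) = 2, there are exactly 2 Jordan blocks for λ = -5.
Step 2 — from the minimal polynomial, the factor (x + 5)^3 tells us the largest block for λ = -5 has size 3.
Step 3 — with total size 4, 2 blocks, and largest block 3, the block sizes (in nonincreasing order) are [3, 1].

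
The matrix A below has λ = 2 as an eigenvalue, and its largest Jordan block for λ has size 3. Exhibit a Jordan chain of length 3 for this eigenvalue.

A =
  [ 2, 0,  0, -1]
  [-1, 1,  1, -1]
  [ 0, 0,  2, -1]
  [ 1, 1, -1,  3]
A Jordan chain for λ = 2 of length 3:
v_1 = (-1, 0, -1, 0)ᵀ
v_2 = (0, -1, 0, 1)ᵀ
v_3 = (1, 0, 0, 0)ᵀ

Let N = A − (2)·I. We want v_3 with N^3 v_3 = 0 but N^2 v_3 ≠ 0; then v_{j-1} := N · v_j for j = 3, …, 2.

Pick v_3 = (1, 0, 0, 0)ᵀ.
Then v_2 = N · v_3 = (0, -1, 0, 1)ᵀ.
Then v_1 = N · v_2 = (-1, 0, -1, 0)ᵀ.

Sanity check: (A − (2)·I) v_1 = (0, 0, 0, 0)ᵀ = 0. ✓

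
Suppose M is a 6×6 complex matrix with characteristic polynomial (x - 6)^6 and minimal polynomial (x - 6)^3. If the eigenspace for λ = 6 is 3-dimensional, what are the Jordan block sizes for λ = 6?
Block sizes for λ = 6: [3, 2, 1]

Step 1 — from the characteristic polynomial, algebraic multiplicity of λ = 6 is 6. From dim ker(M − (6)·I) = 3, there are exactly 3 Jordan blocks for λ = 6.
Step 2 — from the minimal polynomial, the factor (x − 6)^3 tells us the largest block for λ = 6 has size 3.
Step 3 — with total size 6, 3 blocks, and largest block 3, the block sizes (in nonincreasing order) are [3, 2, 1].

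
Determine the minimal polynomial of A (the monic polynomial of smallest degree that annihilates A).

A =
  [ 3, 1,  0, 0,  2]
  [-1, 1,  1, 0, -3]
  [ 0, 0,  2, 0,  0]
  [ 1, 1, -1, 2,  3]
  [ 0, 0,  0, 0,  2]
x^3 - 6*x^2 + 12*x - 8

The characteristic polynomial is χ_A(x) = (x - 2)^5, so the eigenvalues are known. The minimal polynomial is
  m_A(x) = Π_λ (x − λ)^{k_λ}
where k_λ is the size of the *largest* Jordan block for λ (equivalently, the smallest k with (A − λI)^k v = 0 for every generalised eigenvector v of λ).

  λ = 2: largest Jordan block has size 3, contributing (x − 2)^3

So m_A(x) = (x - 2)^3 = x^3 - 6*x^2 + 12*x - 8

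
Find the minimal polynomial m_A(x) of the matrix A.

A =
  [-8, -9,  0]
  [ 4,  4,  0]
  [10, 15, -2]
x^2 + 4*x + 4

The characteristic polynomial is χ_A(x) = (x + 2)^3, so the eigenvalues are known. The minimal polynomial is
  m_A(x) = Π_λ (x − λ)^{k_λ}
where k_λ is the size of the *largest* Jordan block for λ (equivalently, the smallest k with (A − λI)^k v = 0 for every generalised eigenvector v of λ).

  λ = -2: largest Jordan block has size 2, contributing (x + 2)^2

So m_A(x) = (x + 2)^2 = x^2 + 4*x + 4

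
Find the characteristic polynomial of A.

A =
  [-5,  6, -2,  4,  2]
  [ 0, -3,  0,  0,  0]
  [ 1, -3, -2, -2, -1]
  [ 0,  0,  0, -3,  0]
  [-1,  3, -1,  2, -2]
x^5 + 15*x^4 + 90*x^3 + 270*x^2 + 405*x + 243

Expanding det(x·I − A) (e.g. by cofactor expansion or by noting that A is similar to its Jordan form J, which has the same characteristic polynomial as A) gives
  χ_A(x) = x^5 + 15*x^4 + 90*x^3 + 270*x^2 + 405*x + 243
which factors as (x + 3)^5. The eigenvalues (with algebraic multiplicities) are λ = -3 with multiplicity 5.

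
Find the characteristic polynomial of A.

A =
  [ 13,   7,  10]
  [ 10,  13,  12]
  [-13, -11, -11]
x^3 - 15*x^2 + 75*x - 125

Expanding det(x·I − A) (e.g. by cofactor expansion or by noting that A is similar to its Jordan form J, which has the same characteristic polynomial as A) gives
  χ_A(x) = x^3 - 15*x^2 + 75*x - 125
which factors as (x - 5)^3. The eigenvalues (with algebraic multiplicities) are λ = 5 with multiplicity 3.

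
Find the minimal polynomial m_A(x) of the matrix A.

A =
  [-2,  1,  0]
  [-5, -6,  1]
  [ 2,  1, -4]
x^3 + 12*x^2 + 48*x + 64

The characteristic polynomial is χ_A(x) = (x + 4)^3, so the eigenvalues are known. The minimal polynomial is
  m_A(x) = Π_λ (x − λ)^{k_λ}
where k_λ is the size of the *largest* Jordan block for λ (equivalently, the smallest k with (A − λI)^k v = 0 for every generalised eigenvector v of λ).

  λ = -4: largest Jordan block has size 3, contributing (x + 4)^3

So m_A(x) = (x + 4)^3 = x^3 + 12*x^2 + 48*x + 64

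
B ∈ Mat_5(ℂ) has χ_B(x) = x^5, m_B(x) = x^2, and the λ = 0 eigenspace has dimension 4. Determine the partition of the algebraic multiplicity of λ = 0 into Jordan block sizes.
Block sizes for λ = 0: [2, 1, 1, 1]

Step 1 — from the characteristic polynomial, algebraic multiplicity of λ = 0 is 5. From dim ker(B − (0)·I) = 4, there are exactly 4 Jordan blocks for λ = 0.
Step 2 — from the minimal polynomial, the factor (x − 0)^2 tells us the largest block for λ = 0 has size 2.
Step 3 — with total size 5, 4 blocks, and largest block 2, the block sizes (in nonincreasing order) are [2, 1, 1, 1].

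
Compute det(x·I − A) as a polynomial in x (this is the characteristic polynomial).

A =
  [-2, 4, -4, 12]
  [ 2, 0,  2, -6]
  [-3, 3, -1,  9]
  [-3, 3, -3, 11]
x^4 - 8*x^3 + 24*x^2 - 32*x + 16

Expanding det(x·I − A) (e.g. by cofactor expansion or by noting that A is similar to its Jordan form J, which has the same characteristic polynomial as A) gives
  χ_A(x) = x^4 - 8*x^3 + 24*x^2 - 32*x + 16
which factors as (x - 2)^4. The eigenvalues (with algebraic multiplicities) are λ = 2 with multiplicity 4.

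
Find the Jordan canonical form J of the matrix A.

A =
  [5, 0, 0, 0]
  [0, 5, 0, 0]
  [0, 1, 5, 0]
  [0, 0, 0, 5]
J_2(5) ⊕ J_1(5) ⊕ J_1(5)

The characteristic polynomial is
  det(x·I − A) = x^4 - 20*x^3 + 150*x^2 - 500*x + 625 = (x - 5)^4

Eigenvalues and multiplicities (the geometric multiplicity of λ is n − rank(A − λI), which equals the number of Jordan blocks for λ):
  λ = 5: algebraic multiplicity = 4, geometric multiplicity = 3

Determining the block sizes for each eigenvalue:
  λ = 5: 3 blocks summing to 4 forces exactly one block of size 2 and the rest size 1 → block sizes [2, 1, 1]

Assembling the blocks gives a Jordan form
J =
  [5, 1, 0, 0]
  [0, 5, 0, 0]
  [0, 0, 5, 0]
  [0, 0, 0, 5]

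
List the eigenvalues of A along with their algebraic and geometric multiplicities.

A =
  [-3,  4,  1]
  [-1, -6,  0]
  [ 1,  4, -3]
λ = -4: alg = 3, geom = 1

Step 1 — factor the characteristic polynomial to read off the algebraic multiplicities:
  χ_A(x) = (x + 4)^3

Step 2 — compute geometric multiplicities via the rank-nullity identity g(λ) = n − rank(A − λI):
  rank(A − (-4)·I) = 2, so dim ker(A − (-4)·I) = n − 2 = 1

Summary:
  λ = -4: algebraic multiplicity = 3, geometric multiplicity = 1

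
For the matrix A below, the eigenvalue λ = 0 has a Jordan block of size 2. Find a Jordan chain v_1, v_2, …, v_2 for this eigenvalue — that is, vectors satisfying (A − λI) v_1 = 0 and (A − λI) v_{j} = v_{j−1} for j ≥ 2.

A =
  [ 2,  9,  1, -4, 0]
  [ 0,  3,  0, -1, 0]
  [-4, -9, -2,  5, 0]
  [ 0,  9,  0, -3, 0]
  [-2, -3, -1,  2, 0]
A Jordan chain for λ = 0 of length 2:
v_1 = (2, 0, -4, 0, -2)ᵀ
v_2 = (1, 0, 0, 0, 0)ᵀ

Let N = A − (0)·I. We want v_2 with N^2 v_2 = 0 but N^1 v_2 ≠ 0; then v_{j-1} := N · v_j for j = 2, …, 2.

Pick v_2 = (1, 0, 0, 0, 0)ᵀ.
Then v_1 = N · v_2 = (2, 0, -4, 0, -2)ᵀ.

Sanity check: (A − (0)·I) v_1 = (0, 0, 0, 0, 0)ᵀ = 0. ✓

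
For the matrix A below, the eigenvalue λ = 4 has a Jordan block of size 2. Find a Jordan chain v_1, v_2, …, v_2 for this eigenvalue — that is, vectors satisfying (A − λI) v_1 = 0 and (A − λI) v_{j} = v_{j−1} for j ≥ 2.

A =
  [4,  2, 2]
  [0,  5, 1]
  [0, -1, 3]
A Jordan chain for λ = 4 of length 2:
v_1 = (2, 1, -1)ᵀ
v_2 = (0, 1, 0)ᵀ

Let N = A − (4)·I. We want v_2 with N^2 v_2 = 0 but N^1 v_2 ≠ 0; then v_{j-1} := N · v_j for j = 2, …, 2.

Pick v_2 = (0, 1, 0)ᵀ.
Then v_1 = N · v_2 = (2, 1, -1)ᵀ.

Sanity check: (A − (4)·I) v_1 = (0, 0, 0)ᵀ = 0. ✓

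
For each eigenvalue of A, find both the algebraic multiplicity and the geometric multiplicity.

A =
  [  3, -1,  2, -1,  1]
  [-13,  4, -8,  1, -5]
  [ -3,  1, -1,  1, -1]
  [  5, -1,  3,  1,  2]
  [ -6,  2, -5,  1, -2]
λ = 1: alg = 5, geom = 2

Step 1 — factor the characteristic polynomial to read off the algebraic multiplicities:
  χ_A(x) = (x - 1)^5

Step 2 — compute geometric multiplicities via the rank-nullity identity g(λ) = n − rank(A − λI):
  rank(A − (1)·I) = 3, so dim ker(A − (1)·I) = n − 3 = 2

Summary:
  λ = 1: algebraic multiplicity = 5, geometric multiplicity = 2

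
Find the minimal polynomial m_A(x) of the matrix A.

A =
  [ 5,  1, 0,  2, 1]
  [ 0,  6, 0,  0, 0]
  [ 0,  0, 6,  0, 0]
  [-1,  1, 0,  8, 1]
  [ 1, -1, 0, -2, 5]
x^2 - 12*x + 36

The characteristic polynomial is χ_A(x) = (x - 6)^5, so the eigenvalues are known. The minimal polynomial is
  m_A(x) = Π_λ (x − λ)^{k_λ}
where k_λ is the size of the *largest* Jordan block for λ (equivalently, the smallest k with (A − λI)^k v = 0 for every generalised eigenvector v of λ).

  λ = 6: largest Jordan block has size 2, contributing (x − 6)^2

So m_A(x) = (x - 6)^2 = x^2 - 12*x + 36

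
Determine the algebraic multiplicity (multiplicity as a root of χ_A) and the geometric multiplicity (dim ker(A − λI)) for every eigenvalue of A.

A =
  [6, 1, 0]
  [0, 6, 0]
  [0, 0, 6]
λ = 6: alg = 3, geom = 2

Step 1 — factor the characteristic polynomial to read off the algebraic multiplicities:
  χ_A(x) = (x - 6)^3

Step 2 — compute geometric multiplicities via the rank-nullity identity g(λ) = n − rank(A − λI):
  rank(A − (6)·I) = 1, so dim ker(A − (6)·I) = n − 1 = 2

Summary:
  λ = 6: algebraic multiplicity = 3, geometric multiplicity = 2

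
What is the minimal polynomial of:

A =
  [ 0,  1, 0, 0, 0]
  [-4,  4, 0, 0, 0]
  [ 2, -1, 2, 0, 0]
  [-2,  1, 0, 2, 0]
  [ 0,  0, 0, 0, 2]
x^2 - 4*x + 4

The characteristic polynomial is χ_A(x) = (x - 2)^5, so the eigenvalues are known. The minimal polynomial is
  m_A(x) = Π_λ (x − λ)^{k_λ}
where k_λ is the size of the *largest* Jordan block for λ (equivalently, the smallest k with (A − λI)^k v = 0 for every generalised eigenvector v of λ).

  λ = 2: largest Jordan block has size 2, contributing (x − 2)^2

So m_A(x) = (x - 2)^2 = x^2 - 4*x + 4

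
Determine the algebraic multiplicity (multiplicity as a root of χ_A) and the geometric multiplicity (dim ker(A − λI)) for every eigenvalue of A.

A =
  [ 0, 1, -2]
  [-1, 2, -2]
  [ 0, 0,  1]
λ = 1: alg = 3, geom = 2

Step 1 — factor the characteristic polynomial to read off the algebraic multiplicities:
  χ_A(x) = (x - 1)^3

Step 2 — compute geometric multiplicities via the rank-nullity identity g(λ) = n − rank(A − λI):
  rank(A − (1)·I) = 1, so dim ker(A − (1)·I) = n − 1 = 2

Summary:
  λ = 1: algebraic multiplicity = 3, geometric multiplicity = 2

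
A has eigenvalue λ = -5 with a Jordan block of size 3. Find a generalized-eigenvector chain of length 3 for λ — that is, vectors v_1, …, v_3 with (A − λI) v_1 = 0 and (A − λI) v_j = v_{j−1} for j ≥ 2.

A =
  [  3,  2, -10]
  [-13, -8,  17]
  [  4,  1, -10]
A Jordan chain for λ = -5 of length 3:
v_1 = (-2, 3, -1)ᵀ
v_2 = (8, -13, 4)ᵀ
v_3 = (1, 0, 0)ᵀ

Let N = A − (-5)·I. We want v_3 with N^3 v_3 = 0 but N^2 v_3 ≠ 0; then v_{j-1} := N · v_j for j = 3, …, 2.

Pick v_3 = (1, 0, 0)ᵀ.
Then v_2 = N · v_3 = (8, -13, 4)ᵀ.
Then v_1 = N · v_2 = (-2, 3, -1)ᵀ.

Sanity check: (A − (-5)·I) v_1 = (0, 0, 0)ᵀ = 0. ✓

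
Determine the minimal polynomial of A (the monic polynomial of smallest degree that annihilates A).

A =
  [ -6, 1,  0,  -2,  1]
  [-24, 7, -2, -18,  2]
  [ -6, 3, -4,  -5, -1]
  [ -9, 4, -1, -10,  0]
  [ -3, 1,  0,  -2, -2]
x^2 + 6*x + 9

The characteristic polynomial is χ_A(x) = (x + 3)^5, so the eigenvalues are known. The minimal polynomial is
  m_A(x) = Π_λ (x − λ)^{k_λ}
where k_λ is the size of the *largest* Jordan block for λ (equivalently, the smallest k with (A − λI)^k v = 0 for every generalised eigenvector v of λ).

  λ = -3: largest Jordan block has size 2, contributing (x + 3)^2

So m_A(x) = (x + 3)^2 = x^2 + 6*x + 9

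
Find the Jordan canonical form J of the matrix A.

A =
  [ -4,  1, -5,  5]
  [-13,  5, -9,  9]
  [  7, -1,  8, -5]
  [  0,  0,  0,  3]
J_3(3) ⊕ J_1(3)

The characteristic polynomial is
  det(x·I − A) = x^4 - 12*x^3 + 54*x^2 - 108*x + 81 = (x - 3)^4

Eigenvalues and multiplicities (the geometric multiplicity of λ is n − rank(A − λI), which equals the number of Jordan blocks for λ):
  λ = 3: algebraic multiplicity = 4, geometric multiplicity = 2

Determining the block sizes for each eigenvalue:
  λ = 3: with am = 4 and gm = 2, the partition is not yet determined (e.g. several partitions of 4 into 2 parts exist). Let N = A − (3)·I. Computing rank(N^1) = 2, rank(N^2) = 1, rank(N^3) = 0; the number of blocks of size ≥ j is rank(N^{j−1}) − rank(N^j), giving [2, 1, 1]. So we have 1 block(s) of size 3, 1 block(s) of size 1 → block sizes [3, 1]

Assembling the blocks gives a Jordan form
J =
  [3, 1, 0, 0]
  [0, 3, 1, 0]
  [0, 0, 3, 0]
  [0, 0, 0, 3]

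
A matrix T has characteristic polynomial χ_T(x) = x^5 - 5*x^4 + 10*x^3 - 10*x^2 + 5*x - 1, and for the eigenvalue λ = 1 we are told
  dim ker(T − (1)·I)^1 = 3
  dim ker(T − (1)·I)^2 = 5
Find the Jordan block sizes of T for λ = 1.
Block sizes for λ = 1: [2, 2, 1]

From the dimensions of kernels of powers, the number of Jordan blocks of size at least j is d_j − d_{j−1} where d_j = dim ker(N^j) (with d_0 = 0). Computing the differences gives [3, 2].
The number of blocks of size exactly k is (#blocks of size ≥ k) − (#blocks of size ≥ k + 1), so the partition is: 1 block(s) of size 1, 2 block(s) of size 2.
In nonincreasing order the block sizes are [2, 2, 1].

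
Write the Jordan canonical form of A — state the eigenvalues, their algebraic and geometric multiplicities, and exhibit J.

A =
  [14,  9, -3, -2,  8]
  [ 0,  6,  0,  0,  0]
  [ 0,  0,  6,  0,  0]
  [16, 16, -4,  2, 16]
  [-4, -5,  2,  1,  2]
J_2(6) ⊕ J_2(6) ⊕ J_1(6)

The characteristic polynomial is
  det(x·I − A) = x^5 - 30*x^4 + 360*x^3 - 2160*x^2 + 6480*x - 7776 = (x - 6)^5

Eigenvalues and multiplicities (the geometric multiplicity of λ is n − rank(A − λI), which equals the number of Jordan blocks for λ):
  λ = 6: algebraic multiplicity = 5, geometric multiplicity = 3

Determining the block sizes for each eigenvalue:
  λ = 6: with am = 5 and gm = 3, the partition is not yet determined (e.g. several partitions of 5 into 3 parts exist). Let N = A − (6)·I. Computing rank(N^1) = 2, rank(N^2) = 0; the number of blocks of size ≥ j is rank(N^{j−1}) − rank(N^j), giving [3, 2]. So we have 2 block(s) of size 2, 1 block(s) of size 1 → block sizes [2, 2, 1]

Assembling the blocks gives a Jordan form
J =
  [6, 1, 0, 0, 0]
  [0, 6, 0, 0, 0]
  [0, 0, 6, 1, 0]
  [0, 0, 0, 6, 0]
  [0, 0, 0, 0, 6]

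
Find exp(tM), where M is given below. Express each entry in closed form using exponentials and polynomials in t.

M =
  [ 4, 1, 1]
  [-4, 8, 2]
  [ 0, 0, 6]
e^{tM} =
  [-2*t*exp(6*t) + exp(6*t), t*exp(6*t), t*exp(6*t)]
  [-4*t*exp(6*t), 2*t*exp(6*t) + exp(6*t), 2*t*exp(6*t)]
  [0, 0, exp(6*t)]

Strategy: write M = P · J · P⁻¹ where J is a Jordan canonical form, so e^{tM} = P · e^{tJ} · P⁻¹, and e^{tJ} can be computed block-by-block.

M has Jordan form
J =
  [6, 1, 0]
  [0, 6, 0]
  [0, 0, 6]
(up to reordering of blocks).

Per-block formulas:
  For a 1×1 block at λ = 6: exp(t · [6]) = [e^(6t)].
  For a 2×2 Jordan block J_2(6): exp(t · J_2(6)) = e^(6t)·(I + t·N), where N is the 2×2 nilpotent shift.

After assembling e^{tJ} and conjugating by P, we get:

e^{tM} =
  [-2*t*exp(6*t) + exp(6*t), t*exp(6*t), t*exp(6*t)]
  [-4*t*exp(6*t), 2*t*exp(6*t) + exp(6*t), 2*t*exp(6*t)]
  [0, 0, exp(6*t)]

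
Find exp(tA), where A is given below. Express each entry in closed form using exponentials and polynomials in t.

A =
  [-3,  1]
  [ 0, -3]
e^{tA} =
  [exp(-3*t), t*exp(-3*t)]
  [0, exp(-3*t)]

Strategy: write A = P · J · P⁻¹ where J is a Jordan canonical form, so e^{tA} = P · e^{tJ} · P⁻¹, and e^{tJ} can be computed block-by-block.

A has Jordan form
J =
  [-3,  1]
  [ 0, -3]
(up to reordering of blocks).

Per-block formulas:
  For a 2×2 Jordan block J_2(-3): exp(t · J_2(-3)) = e^(-3t)·(I + t·N), where N is the 2×2 nilpotent shift.

After assembling e^{tJ} and conjugating by P, we get:

e^{tA} =
  [exp(-3*t), t*exp(-3*t)]
  [0, exp(-3*t)]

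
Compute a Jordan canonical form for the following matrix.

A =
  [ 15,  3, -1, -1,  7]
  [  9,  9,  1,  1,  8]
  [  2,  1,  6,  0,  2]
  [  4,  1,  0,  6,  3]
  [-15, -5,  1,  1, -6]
J_3(6) ⊕ J_2(6)

The characteristic polynomial is
  det(x·I − A) = x^5 - 30*x^4 + 360*x^3 - 2160*x^2 + 6480*x - 7776 = (x - 6)^5

Eigenvalues and multiplicities (the geometric multiplicity of λ is n − rank(A − λI), which equals the number of Jordan blocks for λ):
  λ = 6: algebraic multiplicity = 5, geometric multiplicity = 2

Determining the block sizes for each eigenvalue:
  λ = 6: with am = 5 and gm = 2, the partition is not yet determined (e.g. several partitions of 5 into 2 parts exist). Let N = A − (6)·I. Computing rank(N^1) = 3, rank(N^2) = 1, rank(N^3) = 0; the number of blocks of size ≥ j is rank(N^{j−1}) − rank(N^j), giving [2, 2, 1]. So we have 1 block(s) of size 3, 1 block(s) of size 2 → block sizes [3, 2]

Assembling the blocks gives a Jordan form
J =
  [6, 1, 0, 0, 0]
  [0, 6, 1, 0, 0]
  [0, 0, 6, 0, 0]
  [0, 0, 0, 6, 1]
  [0, 0, 0, 0, 6]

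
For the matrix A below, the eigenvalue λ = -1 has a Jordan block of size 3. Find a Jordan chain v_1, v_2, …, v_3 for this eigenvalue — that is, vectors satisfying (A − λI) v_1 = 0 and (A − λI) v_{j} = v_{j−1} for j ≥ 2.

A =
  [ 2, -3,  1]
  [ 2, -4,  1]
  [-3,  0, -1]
A Jordan chain for λ = -1 of length 3:
v_1 = (0, -3, -9)ᵀ
v_2 = (3, 2, -3)ᵀ
v_3 = (1, 0, 0)ᵀ

Let N = A − (-1)·I. We want v_3 with N^3 v_3 = 0 but N^2 v_3 ≠ 0; then v_{j-1} := N · v_j for j = 3, …, 2.

Pick v_3 = (1, 0, 0)ᵀ.
Then v_2 = N · v_3 = (3, 2, -3)ᵀ.
Then v_1 = N · v_2 = (0, -3, -9)ᵀ.

Sanity check: (A − (-1)·I) v_1 = (0, 0, 0)ᵀ = 0. ✓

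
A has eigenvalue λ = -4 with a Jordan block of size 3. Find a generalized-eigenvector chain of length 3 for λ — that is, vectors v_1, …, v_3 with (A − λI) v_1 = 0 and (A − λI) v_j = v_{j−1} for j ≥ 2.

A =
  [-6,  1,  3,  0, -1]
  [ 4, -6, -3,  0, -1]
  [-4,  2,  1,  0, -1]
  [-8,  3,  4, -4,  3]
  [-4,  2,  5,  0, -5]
A Jordan chain for λ = -4 of length 3:
v_1 = (1, -2, 2, 2, 2)ᵀ
v_2 = (3, -3, 5, 4, 5)ᵀ
v_3 = (0, 0, 1, 0, 0)ᵀ

Let N = A − (-4)·I. We want v_3 with N^3 v_3 = 0 but N^2 v_3 ≠ 0; then v_{j-1} := N · v_j for j = 3, …, 2.

Pick v_3 = (0, 0, 1, 0, 0)ᵀ.
Then v_2 = N · v_3 = (3, -3, 5, 4, 5)ᵀ.
Then v_1 = N · v_2 = (1, -2, 2, 2, 2)ᵀ.

Sanity check: (A − (-4)·I) v_1 = (0, 0, 0, 0, 0)ᵀ = 0. ✓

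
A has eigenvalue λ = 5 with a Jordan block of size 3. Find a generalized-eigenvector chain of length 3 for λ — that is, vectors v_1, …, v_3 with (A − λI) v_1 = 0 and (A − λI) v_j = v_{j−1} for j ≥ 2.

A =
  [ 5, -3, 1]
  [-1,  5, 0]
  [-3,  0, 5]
A Jordan chain for λ = 5 of length 3:
v_1 = (0, 3, 9)ᵀ
v_2 = (-3, 0, 0)ᵀ
v_3 = (0, 1, 0)ᵀ

Let N = A − (5)·I. We want v_3 with N^3 v_3 = 0 but N^2 v_3 ≠ 0; then v_{j-1} := N · v_j for j = 3, …, 2.

Pick v_3 = (0, 1, 0)ᵀ.
Then v_2 = N · v_3 = (-3, 0, 0)ᵀ.
Then v_1 = N · v_2 = (0, 3, 9)ᵀ.

Sanity check: (A − (5)·I) v_1 = (0, 0, 0)ᵀ = 0. ✓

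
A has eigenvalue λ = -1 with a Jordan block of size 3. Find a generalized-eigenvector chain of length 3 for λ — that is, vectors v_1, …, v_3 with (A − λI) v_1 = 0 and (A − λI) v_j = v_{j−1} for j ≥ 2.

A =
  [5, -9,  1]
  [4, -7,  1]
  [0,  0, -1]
A Jordan chain for λ = -1 of length 3:
v_1 = (-3, -2, 0)ᵀ
v_2 = (1, 1, 0)ᵀ
v_3 = (0, 0, 1)ᵀ

Let N = A − (-1)·I. We want v_3 with N^3 v_3 = 0 but N^2 v_3 ≠ 0; then v_{j-1} := N · v_j for j = 3, …, 2.

Pick v_3 = (0, 0, 1)ᵀ.
Then v_2 = N · v_3 = (1, 1, 0)ᵀ.
Then v_1 = N · v_2 = (-3, -2, 0)ᵀ.

Sanity check: (A − (-1)·I) v_1 = (0, 0, 0)ᵀ = 0. ✓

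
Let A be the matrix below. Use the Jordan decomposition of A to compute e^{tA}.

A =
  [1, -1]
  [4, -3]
e^{tA} =
  [2*t*exp(-t) + exp(-t), -t*exp(-t)]
  [4*t*exp(-t), -2*t*exp(-t) + exp(-t)]

Strategy: write A = P · J · P⁻¹ where J is a Jordan canonical form, so e^{tA} = P · e^{tJ} · P⁻¹, and e^{tJ} can be computed block-by-block.

A has Jordan form
J =
  [-1,  1]
  [ 0, -1]
(up to reordering of blocks).

Per-block formulas:
  For a 2×2 Jordan block J_2(-1): exp(t · J_2(-1)) = e^(-1t)·(I + t·N), where N is the 2×2 nilpotent shift.

After assembling e^{tJ} and conjugating by P, we get:

e^{tA} =
  [2*t*exp(-t) + exp(-t), -t*exp(-t)]
  [4*t*exp(-t), -2*t*exp(-t) + exp(-t)]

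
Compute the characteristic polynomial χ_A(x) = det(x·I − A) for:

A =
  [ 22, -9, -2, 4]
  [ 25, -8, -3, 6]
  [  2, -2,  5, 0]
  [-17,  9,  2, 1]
x^4 - 20*x^3 + 150*x^2 - 500*x + 625

Expanding det(x·I − A) (e.g. by cofactor expansion or by noting that A is similar to its Jordan form J, which has the same characteristic polynomial as A) gives
  χ_A(x) = x^4 - 20*x^3 + 150*x^2 - 500*x + 625
which factors as (x - 5)^4. The eigenvalues (with algebraic multiplicities) are λ = 5 with multiplicity 4.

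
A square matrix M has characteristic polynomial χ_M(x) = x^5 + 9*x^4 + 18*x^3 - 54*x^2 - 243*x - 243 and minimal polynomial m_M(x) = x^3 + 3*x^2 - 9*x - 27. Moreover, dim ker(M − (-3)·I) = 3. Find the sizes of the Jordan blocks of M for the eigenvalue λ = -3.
Block sizes for λ = -3: [2, 1, 1]

Step 1 — from the characteristic polynomial, algebraic multiplicity of λ = -3 is 4. From dim ker(M − (-3)·I) = 3, there are exactly 3 Jordan blocks for λ = -3.
Step 2 — from the minimal polynomial, the factor (x + 3)^2 tells us the largest block for λ = -3 has size 2.
Step 3 — with total size 4, 3 blocks, and largest block 2, the block sizes (in nonincreasing order) are [2, 1, 1].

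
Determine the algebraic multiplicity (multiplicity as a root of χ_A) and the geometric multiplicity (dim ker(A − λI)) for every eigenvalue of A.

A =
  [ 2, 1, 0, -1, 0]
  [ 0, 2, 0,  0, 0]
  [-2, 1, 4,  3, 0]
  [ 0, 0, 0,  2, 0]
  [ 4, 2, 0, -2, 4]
λ = 2: alg = 3, geom = 2; λ = 4: alg = 2, geom = 2

Step 1 — factor the characteristic polynomial to read off the algebraic multiplicities:
  χ_A(x) = (x - 4)^2*(x - 2)^3

Step 2 — compute geometric multiplicities via the rank-nullity identity g(λ) = n − rank(A − λI):
  rank(A − (2)·I) = 3, so dim ker(A − (2)·I) = n − 3 = 2
  rank(A − (4)·I) = 3, so dim ker(A − (4)·I) = n − 3 = 2

Summary:
  λ = 2: algebraic multiplicity = 3, geometric multiplicity = 2
  λ = 4: algebraic multiplicity = 2, geometric multiplicity = 2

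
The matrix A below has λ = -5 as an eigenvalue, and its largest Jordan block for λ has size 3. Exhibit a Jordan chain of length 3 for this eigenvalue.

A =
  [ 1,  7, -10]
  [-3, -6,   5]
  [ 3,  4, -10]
A Jordan chain for λ = -5 of length 3:
v_1 = (-15, 0, -9)ᵀ
v_2 = (6, -3, 3)ᵀ
v_3 = (1, 0, 0)ᵀ

Let N = A − (-5)·I. We want v_3 with N^3 v_3 = 0 but N^2 v_3 ≠ 0; then v_{j-1} := N · v_j for j = 3, …, 2.

Pick v_3 = (1, 0, 0)ᵀ.
Then v_2 = N · v_3 = (6, -3, 3)ᵀ.
Then v_1 = N · v_2 = (-15, 0, -9)ᵀ.

Sanity check: (A − (-5)·I) v_1 = (0, 0, 0)ᵀ = 0. ✓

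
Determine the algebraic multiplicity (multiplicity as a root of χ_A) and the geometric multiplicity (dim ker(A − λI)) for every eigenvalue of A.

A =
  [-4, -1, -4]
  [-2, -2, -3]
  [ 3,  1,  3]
λ = -1: alg = 3, geom = 1

Step 1 — factor the characteristic polynomial to read off the algebraic multiplicities:
  χ_A(x) = (x + 1)^3

Step 2 — compute geometric multiplicities via the rank-nullity identity g(λ) = n − rank(A − λI):
  rank(A − (-1)·I) = 2, so dim ker(A − (-1)·I) = n − 2 = 1

Summary:
  λ = -1: algebraic multiplicity = 3, geometric multiplicity = 1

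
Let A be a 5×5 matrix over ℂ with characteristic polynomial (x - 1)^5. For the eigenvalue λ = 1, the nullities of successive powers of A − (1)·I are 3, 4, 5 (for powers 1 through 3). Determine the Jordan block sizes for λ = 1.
Block sizes for λ = 1: [3, 1, 1]

From the dimensions of kernels of powers, the number of Jordan blocks of size at least j is d_j − d_{j−1} where d_j = dim ker(N^j) (with d_0 = 0). Computing the differences gives [3, 1, 1].
The number of blocks of size exactly k is (#blocks of size ≥ k) − (#blocks of size ≥ k + 1), so the partition is: 2 block(s) of size 1, 1 block(s) of size 3.
In nonincreasing order the block sizes are [3, 1, 1].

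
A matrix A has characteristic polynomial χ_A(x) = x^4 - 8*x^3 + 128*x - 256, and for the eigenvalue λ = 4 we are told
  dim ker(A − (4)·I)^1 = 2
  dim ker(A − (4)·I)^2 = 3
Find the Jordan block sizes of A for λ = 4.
Block sizes for λ = 4: [2, 1]

From the dimensions of kernels of powers, the number of Jordan blocks of size at least j is d_j − d_{j−1} where d_j = dim ker(N^j) (with d_0 = 0). Computing the differences gives [2, 1].
The number of blocks of size exactly k is (#blocks of size ≥ k) − (#blocks of size ≥ k + 1), so the partition is: 1 block(s) of size 1, 1 block(s) of size 2.
In nonincreasing order the block sizes are [2, 1].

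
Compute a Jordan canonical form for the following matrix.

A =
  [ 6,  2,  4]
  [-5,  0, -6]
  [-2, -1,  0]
J_3(2)

The characteristic polynomial is
  det(x·I − A) = x^3 - 6*x^2 + 12*x - 8 = (x - 2)^3

Eigenvalues and multiplicities (the geometric multiplicity of λ is n − rank(A − λI), which equals the number of Jordan blocks for λ):
  λ = 2: algebraic multiplicity = 3, geometric multiplicity = 1

Determining the block sizes for each eigenvalue:
  λ = 2: one block (gm = 1), so the single block has size am = 3 → block sizes [3]

Assembling the blocks gives a Jordan form
J =
  [2, 1, 0]
  [0, 2, 1]
  [0, 0, 2]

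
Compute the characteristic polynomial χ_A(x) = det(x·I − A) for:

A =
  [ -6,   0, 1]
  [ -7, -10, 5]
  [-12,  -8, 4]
x^3 + 12*x^2 + 48*x + 64

Expanding det(x·I − A) (e.g. by cofactor expansion or by noting that A is similar to its Jordan form J, which has the same characteristic polynomial as A) gives
  χ_A(x) = x^3 + 12*x^2 + 48*x + 64
which factors as (x + 4)^3. The eigenvalues (with algebraic multiplicities) are λ = -4 with multiplicity 3.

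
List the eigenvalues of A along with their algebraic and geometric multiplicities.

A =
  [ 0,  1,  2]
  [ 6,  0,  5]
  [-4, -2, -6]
λ = -2: alg = 3, geom = 1

Step 1 — factor the characteristic polynomial to read off the algebraic multiplicities:
  χ_A(x) = (x + 2)^3

Step 2 — compute geometric multiplicities via the rank-nullity identity g(λ) = n − rank(A − λI):
  rank(A − (-2)·I) = 2, so dim ker(A − (-2)·I) = n − 2 = 1

Summary:
  λ = -2: algebraic multiplicity = 3, geometric multiplicity = 1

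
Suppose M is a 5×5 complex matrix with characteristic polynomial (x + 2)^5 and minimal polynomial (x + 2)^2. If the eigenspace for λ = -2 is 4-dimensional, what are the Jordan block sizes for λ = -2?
Block sizes for λ = -2: [2, 1, 1, 1]

Step 1 — from the characteristic polynomial, algebraic multiplicity of λ = -2 is 5. From dim ker(M − (-2)·I) = 4, there are exactly 4 Jordan blocks for λ = -2.
Step 2 — from the minimal polynomial, the factor (x + 2)^2 tells us the largest block for λ = -2 has size 2.
Step 3 — with total size 5, 4 blocks, and largest block 2, the block sizes (in nonincreasing order) are [2, 1, 1, 1].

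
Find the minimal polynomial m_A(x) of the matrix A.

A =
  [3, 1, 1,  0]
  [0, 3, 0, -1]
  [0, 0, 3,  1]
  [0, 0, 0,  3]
x^2 - 6*x + 9

The characteristic polynomial is χ_A(x) = (x - 3)^4, so the eigenvalues are known. The minimal polynomial is
  m_A(x) = Π_λ (x − λ)^{k_λ}
where k_λ is the size of the *largest* Jordan block for λ (equivalently, the smallest k with (A − λI)^k v = 0 for every generalised eigenvector v of λ).

  λ = 3: largest Jordan block has size 2, contributing (x − 3)^2

So m_A(x) = (x - 3)^2 = x^2 - 6*x + 9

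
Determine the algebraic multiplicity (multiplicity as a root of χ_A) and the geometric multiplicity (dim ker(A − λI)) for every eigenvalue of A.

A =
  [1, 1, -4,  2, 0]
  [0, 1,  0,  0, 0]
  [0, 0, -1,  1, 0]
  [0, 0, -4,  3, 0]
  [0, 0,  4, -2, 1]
λ = 1: alg = 5, geom = 3

Step 1 — factor the characteristic polynomial to read off the algebraic multiplicities:
  χ_A(x) = (x - 1)^5

Step 2 — compute geometric multiplicities via the rank-nullity identity g(λ) = n − rank(A − λI):
  rank(A − (1)·I) = 2, so dim ker(A − (1)·I) = n − 2 = 3

Summary:
  λ = 1: algebraic multiplicity = 5, geometric multiplicity = 3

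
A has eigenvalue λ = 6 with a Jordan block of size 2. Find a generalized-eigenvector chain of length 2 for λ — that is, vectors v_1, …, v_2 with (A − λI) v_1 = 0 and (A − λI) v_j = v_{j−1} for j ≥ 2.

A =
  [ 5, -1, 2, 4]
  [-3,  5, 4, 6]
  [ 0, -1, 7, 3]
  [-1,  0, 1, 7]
A Jordan chain for λ = 6 of length 2:
v_1 = (-1, -3, 0, -1)ᵀ
v_2 = (1, 0, 0, 0)ᵀ

Let N = A − (6)·I. We want v_2 with N^2 v_2 = 0 but N^1 v_2 ≠ 0; then v_{j-1} := N · v_j for j = 2, …, 2.

Pick v_2 = (1, 0, 0, 0)ᵀ.
Then v_1 = N · v_2 = (-1, -3, 0, -1)ᵀ.

Sanity check: (A − (6)·I) v_1 = (0, 0, 0, 0)ᵀ = 0. ✓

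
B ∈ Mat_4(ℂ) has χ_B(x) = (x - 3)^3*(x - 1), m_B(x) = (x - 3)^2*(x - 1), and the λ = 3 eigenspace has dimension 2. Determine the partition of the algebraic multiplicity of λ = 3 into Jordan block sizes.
Block sizes for λ = 3: [2, 1]

Step 1 — from the characteristic polynomial, algebraic multiplicity of λ = 3 is 3. From dim ker(B − (3)·I) = 2, there are exactly 2 Jordan blocks for λ = 3.
Step 2 — from the minimal polynomial, the factor (x − 3)^2 tells us the largest block for λ = 3 has size 2.
Step 3 — with total size 3, 2 blocks, and largest block 2, the block sizes (in nonincreasing order) are [2, 1].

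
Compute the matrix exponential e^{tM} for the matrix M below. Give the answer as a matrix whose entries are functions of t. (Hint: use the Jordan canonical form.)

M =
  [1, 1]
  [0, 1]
e^{tM} =
  [exp(t), t*exp(t)]
  [0, exp(t)]

Strategy: write M = P · J · P⁻¹ where J is a Jordan canonical form, so e^{tM} = P · e^{tJ} · P⁻¹, and e^{tJ} can be computed block-by-block.

M has Jordan form
J =
  [1, 1]
  [0, 1]
(up to reordering of blocks).

Per-block formulas:
  For a 2×2 Jordan block J_2(1): exp(t · J_2(1)) = e^(1t)·(I + t·N), where N is the 2×2 nilpotent shift.

After assembling e^{tJ} and conjugating by P, we get:

e^{tM} =
  [exp(t), t*exp(t)]
  [0, exp(t)]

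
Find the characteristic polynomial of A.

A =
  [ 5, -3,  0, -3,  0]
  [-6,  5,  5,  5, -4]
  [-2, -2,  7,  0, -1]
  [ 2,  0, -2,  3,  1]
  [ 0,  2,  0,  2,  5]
x^5 - 25*x^4 + 250*x^3 - 1250*x^2 + 3125*x - 3125

Expanding det(x·I − A) (e.g. by cofactor expansion or by noting that A is similar to its Jordan form J, which has the same characteristic polynomial as A) gives
  χ_A(x) = x^5 - 25*x^4 + 250*x^3 - 1250*x^2 + 3125*x - 3125
which factors as (x - 5)^5. The eigenvalues (with algebraic multiplicities) are λ = 5 with multiplicity 5.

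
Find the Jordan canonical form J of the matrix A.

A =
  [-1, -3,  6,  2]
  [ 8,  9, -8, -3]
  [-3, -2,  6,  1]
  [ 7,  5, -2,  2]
J_3(4) ⊕ J_1(4)

The characteristic polynomial is
  det(x·I − A) = x^4 - 16*x^3 + 96*x^2 - 256*x + 256 = (x - 4)^4

Eigenvalues and multiplicities (the geometric multiplicity of λ is n − rank(A − λI), which equals the number of Jordan blocks for λ):
  λ = 4: algebraic multiplicity = 4, geometric multiplicity = 2

Determining the block sizes for each eigenvalue:
  λ = 4: with am = 4 and gm = 2, the partition is not yet determined (e.g. several partitions of 4 into 2 parts exist). Let N = A − (4)·I. Computing rank(N^1) = 2, rank(N^2) = 1, rank(N^3) = 0; the number of blocks of size ≥ j is rank(N^{j−1}) − rank(N^j), giving [2, 1, 1]. So we have 1 block(s) of size 3, 1 block(s) of size 1 → block sizes [3, 1]

Assembling the blocks gives a Jordan form
J =
  [4, 1, 0, 0]
  [0, 4, 1, 0]
  [0, 0, 4, 0]
  [0, 0, 0, 4]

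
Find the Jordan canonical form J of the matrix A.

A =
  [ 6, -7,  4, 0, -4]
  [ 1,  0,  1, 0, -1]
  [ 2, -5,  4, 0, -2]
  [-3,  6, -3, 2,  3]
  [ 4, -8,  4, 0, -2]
J_3(2) ⊕ J_1(2) ⊕ J_1(2)

The characteristic polynomial is
  det(x·I − A) = x^5 - 10*x^4 + 40*x^3 - 80*x^2 + 80*x - 32 = (x - 2)^5

Eigenvalues and multiplicities (the geometric multiplicity of λ is n − rank(A − λI), which equals the number of Jordan blocks for λ):
  λ = 2: algebraic multiplicity = 5, geometric multiplicity = 3

Determining the block sizes for each eigenvalue:
  λ = 2: with am = 5 and gm = 3, the partition is not yet determined (e.g. several partitions of 5 into 3 parts exist). Let N = A − (2)·I. Computing rank(N^1) = 2, rank(N^2) = 1, rank(N^3) = 0; the number of blocks of size ≥ j is rank(N^{j−1}) − rank(N^j), giving [3, 1, 1]. So we have 1 block(s) of size 3, 2 block(s) of size 1 → block sizes [3, 1, 1]

Assembling the blocks gives a Jordan form
J =
  [2, 1, 0, 0, 0]
  [0, 2, 1, 0, 0]
  [0, 0, 2, 0, 0]
  [0, 0, 0, 2, 0]
  [0, 0, 0, 0, 2]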